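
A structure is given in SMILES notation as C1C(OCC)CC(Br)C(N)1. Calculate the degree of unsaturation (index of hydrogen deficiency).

1

Atom tally by fragment:
  cyclopentane ring core → C:5 H:10
  (− 3 ring H displaced by substituents)
  + OC2H5 → C:2 H:5 O:1
  + Br → Br:1
  + NH2 → N:1 H:2
Element totals:
  C: 7
  H: 14
  Br: 1
  N: 1
  O: 1
Molecular formula: C7H14BrNO.
DoU = (2C + 2 + N − H − X) / 2 = (2·7 + 2 + 1 − 14 − 1) / 2 = 1.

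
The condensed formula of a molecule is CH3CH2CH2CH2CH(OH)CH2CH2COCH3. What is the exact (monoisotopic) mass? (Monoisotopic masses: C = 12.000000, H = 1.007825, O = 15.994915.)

Element totals:
  C: 9
  H: 18
  O: 2
Molecular formula: C9H18O2.
  M = 9(12.0) + 18(1.007825) + 2(15.994915)
    = 108.000000 + 18.140850 + 31.989830 = 158.130680

158.1307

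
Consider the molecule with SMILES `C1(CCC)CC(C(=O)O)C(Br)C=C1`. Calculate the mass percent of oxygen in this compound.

Atom tally by fragment:
  cyclohexene ring core → C:6 H:10
  (− 3 ring H displaced by substituents)
  + CH2CH2CH3 → C:3 H:7
  + COOH → C:1 H:1 O:2
  + Br → Br:1
Element totals:
  C: 10
  H: 15
  Br: 1
  O: 2
Molecular formula: C10H15BrO2.
Molar mass = 247.132 g/mol.
Mass from O: 2 × 15.999 = 31.998 g/mol.
%O = 31.998 / 247.132 × 100 = 12.95%.

12.95%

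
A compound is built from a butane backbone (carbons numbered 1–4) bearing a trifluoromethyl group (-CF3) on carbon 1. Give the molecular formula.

Atom tally by fragment:
  F3CCH2 → C:2 H:2 F:3
  CH2 → C:1 H:2
  CH2 → C:1 H:2
  CH3 → C:1 H:3
Element totals:
  C: 5
  H: 9
  F: 3

C5H9F3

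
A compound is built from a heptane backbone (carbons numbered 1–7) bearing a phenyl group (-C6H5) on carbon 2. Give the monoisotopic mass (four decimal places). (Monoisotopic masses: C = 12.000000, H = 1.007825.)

Atom tally by fragment:
  CH3 → C:1 H:3
  CH(C6H5) → C:7 H:6
  CH2 → C:1 H:2
  CH2 → C:1 H:2
  CH2 → C:1 H:2
  CH2 → C:1 H:2
  CH3 → C:1 H:3
Element totals:
  C: 13
  H: 20
Molecular formula: C13H20.
  M = 13(12.0) + 20(1.007825)
    = 156.000000 + 20.156500 = 176.156500

176.1565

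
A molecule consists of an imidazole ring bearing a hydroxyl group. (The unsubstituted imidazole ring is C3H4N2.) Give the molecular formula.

Atom tally by fragment:
  imidazole ring core → C:3 H:4 N:2
  (− 1 ring H displaced by substituents)
  + OH → O:1 H:1
Element totals:
  C: 3
  H: 4
  N: 2
  O: 1

C3H4N2O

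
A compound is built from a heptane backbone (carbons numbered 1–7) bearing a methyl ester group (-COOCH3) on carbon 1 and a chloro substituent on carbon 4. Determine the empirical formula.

C9H17ClO2

Atom tally by fragment:
  CH3OOCCH2 → C:3 H:5 O:2
  CH2 → C:1 H:2
  CH2 → C:1 H:2
  CH(Cl) → C:1 H:1 Cl:1
  CH2 → C:1 H:2
  CH2 → C:1 H:2
  CH3 → C:1 H:3
Element totals:
  C: 9
  H: 17
  Cl: 1
  O: 2
Molecular formula: C9H17ClO2.
gcd of subscripts (9, 1, 17, 2) = 1, so the empirical formula equals the molecular formula.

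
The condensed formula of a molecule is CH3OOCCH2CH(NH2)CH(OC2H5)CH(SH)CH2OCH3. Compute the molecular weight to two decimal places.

Atom tally by fragment:
  CH3OOCCH2 → C:3 H:5 O:2
  CH(NH2) → C:1 H:3 N:1
  CH(OC2H5) → C:3 H:6 O:1
  CH(SH) → C:1 H:2 S:1
  CH2OCH3 → C:2 H:5 O:1
Element totals:
  C: 10
  H: 21
  N: 1
  O: 4
  S: 1
Molecular formula: C10H21NO4S.
  M = 10(12.011) + 21(1.008) + 14.007 + 4(15.999) + 32.06
    = 120.110 + 21.168 + 14.007 + 63.996 + 32.060 = 251.341

251.34 g/mol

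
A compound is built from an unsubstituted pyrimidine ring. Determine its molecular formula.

Atom tally by fragment:
  pyrimidine ring core → C:4 H:4 N:2
Element totals:
  C: 4
  H: 4
  N: 2

C4H4N2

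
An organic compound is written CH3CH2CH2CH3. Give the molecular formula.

Atom tally by fragment:
  CH3 → C:1 H:3
  CH2 → C:1 H:2
  CH2 → C:1 H:2
  CH3 → C:1 H:3
Element totals:
  C: 4
  H: 10

C4H10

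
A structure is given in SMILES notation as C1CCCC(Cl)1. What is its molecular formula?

C5H9Cl

Atom tally by fragment:
  cyclopentane ring core → C:5 H:10
  (− 1 ring H displaced by substituents)
  + Cl → Cl:1
Element totals:
  C: 5
  H: 9
  Cl: 1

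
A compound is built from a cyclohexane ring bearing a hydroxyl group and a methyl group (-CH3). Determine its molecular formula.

C7H14O

Atom tally by fragment:
  cyclohexane ring core → C:6 H:12
  (− 2 ring H displaced by substituents)
  + OH → O:1 H:1
  + CH3 → C:1 H:3
Element totals:
  C: 7
  H: 14
  O: 1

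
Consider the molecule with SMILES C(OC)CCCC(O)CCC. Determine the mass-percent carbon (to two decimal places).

Atom tally by fragment:
  CH3OCH2 → C:2 H:5 O:1
  CH2 → C:1 H:2
  CH2 → C:1 H:2
  CH2 → C:1 H:2
  CH(OH) → C:1 H:2 O:1
  CH2 → C:1 H:2
  CH2 → C:1 H:2
  CH3 → C:1 H:3
Element totals:
  C: 9
  H: 20
  O: 2
Molecular formula: C9H20O2.
Molar mass = 160.257 g/mol.
Mass from C: 9 × 12.011 = 108.099 g/mol.
%C = 108.099 / 160.257 × 100 = 67.45%.

67.45%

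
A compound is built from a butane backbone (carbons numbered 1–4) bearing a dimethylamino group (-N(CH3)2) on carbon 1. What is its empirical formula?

C6H15N

Atom tally by fragment:
  (CH3)2NCH2 → C:3 H:8 N:1
  CH2 → C:1 H:2
  CH2 → C:1 H:2
  CH3 → C:1 H:3
Element totals:
  C: 6
  H: 15
  N: 1
Molecular formula: C6H15N.
gcd of subscripts (6, 15, 1) = 1, so the empirical formula equals the molecular formula.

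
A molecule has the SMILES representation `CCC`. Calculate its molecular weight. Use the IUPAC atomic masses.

Atom tally by fragment:
  CH3 → C:1 H:3
  CH2 → C:1 H:2
  CH3 → C:1 H:3
Element totals:
  C: 3
  H: 8
Molecular formula: C3H8.
  M = 3(12.011) + 8(1.008)
    = 36.033 + 8.064 = 44.097

44.10 g/mol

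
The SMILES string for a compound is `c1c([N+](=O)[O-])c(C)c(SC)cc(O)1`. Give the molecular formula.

Atom tally by fragment:
  benzene ring core → C:6 H:6
  (− 4 ring H displaced by substituents)
  + NO2 → N:1 O:2
  + CH3 → C:1 H:3
  + SCH3 → C:1 H:3 S:1
  + OH → O:1 H:1
Element totals:
  C: 8
  H: 9
  N: 1
  O: 3
  S: 1

C8H9NO3S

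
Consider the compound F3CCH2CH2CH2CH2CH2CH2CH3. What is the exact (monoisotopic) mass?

Element totals:
  C: 8
  H: 15
  F: 3
Molecular formula: C8H15F3.
  M = 8(12.0) + 15(1.007825) + 3(18.998403)
    = 96.000000 + 15.117375 + 56.995209 = 168.112584

168.1126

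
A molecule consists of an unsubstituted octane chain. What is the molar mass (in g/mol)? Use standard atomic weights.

Atom tally by fragment:
  CH3 → C:1 H:3
  CH2 → C:1 H:2
  CH2 → C:1 H:2
  CH2 → C:1 H:2
  CH2 → C:1 H:2
  CH2 → C:1 H:2
  CH2 → C:1 H:2
  CH3 → C:1 H:3
Element totals:
  C: 8
  H: 18
Molecular formula: C8H18.
  M = 8(12.011) + 18(1.008)
    = 96.088 + 18.144 = 114.232

114.23 g/mol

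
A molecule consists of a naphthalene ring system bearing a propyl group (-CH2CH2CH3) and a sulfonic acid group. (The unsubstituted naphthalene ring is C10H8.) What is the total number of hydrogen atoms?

Atom tally by fragment:
  naphthalene ring system core → C:10 H:8
  (− 2 ring H displaced by substituents)
  + CH2CH2CH3 → C:3 H:7
  + SO3H → S:1 O:3 H:1
Element totals:
  C: 13
  H: 14
  O: 3
  S: 1

14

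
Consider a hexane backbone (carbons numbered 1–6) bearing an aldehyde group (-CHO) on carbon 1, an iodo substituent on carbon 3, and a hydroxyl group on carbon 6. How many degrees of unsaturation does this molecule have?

1

Atom tally by fragment:
  OHCCH2 → C:2 H:3 O:1
  CH2 → C:1 H:2
  CH(I) → C:1 H:1 I:1
  CH2 → C:1 H:2
  CH2 → C:1 H:2
  CH2OH → C:1 H:3 O:1
Element totals:
  C: 7
  H: 13
  I: 1
  O: 2
Molecular formula: C7H13IO2.
DoU = (2C + 2 + N − H − X) / 2 = (2·7 + 2 + 0 − 13 − 1) / 2 = 1.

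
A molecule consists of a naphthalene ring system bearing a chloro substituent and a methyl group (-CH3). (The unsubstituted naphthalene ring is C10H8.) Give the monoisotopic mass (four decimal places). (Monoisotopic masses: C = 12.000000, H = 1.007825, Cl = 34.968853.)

Atom tally by fragment:
  naphthalene ring system core → C:10 H:8
  (− 2 ring H displaced by substituents)
  + Cl → Cl:1
  + CH3 → C:1 H:3
Element totals:
  C: 11
  H: 9
  Cl: 1
Molecular formula: C11H9Cl.
  M = 11(12.0) + 9(1.007825) + 34.968853
    = 132.000000 + 9.070425 + 34.968853 = 176.039278

176.0393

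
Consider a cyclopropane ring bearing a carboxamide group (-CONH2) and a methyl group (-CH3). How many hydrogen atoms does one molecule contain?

9

Atom tally by fragment:
  cyclopropane ring core → C:3 H:6
  (− 2 ring H displaced by substituents)
  + CONH2 → C:1 H:2 O:1 N:1
  + CH3 → C:1 H:3
Element totals:
  C: 5
  H: 9
  N: 1
  O: 1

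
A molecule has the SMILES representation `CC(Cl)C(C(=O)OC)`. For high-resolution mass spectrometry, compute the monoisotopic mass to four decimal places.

Atom tally by fragment:
  CH3 → C:1 H:3
  CH(Cl) → C:1 H:1 Cl:1
  CH2COOCH3 → C:3 H:5 O:2
Element totals:
  C: 5
  H: 9
  Cl: 1
  O: 2
Molecular formula: C5H9ClO2.
  M = 5(12.0) + 9(1.007825) + 34.968853 + 2(15.994915)
    = 60.000000 + 9.070425 + 34.968853 + 31.989830 = 136.029108

136.0291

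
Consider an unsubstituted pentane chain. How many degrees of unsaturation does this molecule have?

0

Atom tally by fragment:
  CH3 → C:1 H:3
  CH2 → C:1 H:2
  CH2 → C:1 H:2
  CH2 → C:1 H:2
  CH3 → C:1 H:3
Element totals:
  C: 5
  H: 12
Molecular formula: C5H12.
DoU = (2C + 2 + N − H − X) / 2 = (2·5 + 2 + 0 − 12 − 0) / 2 = 0.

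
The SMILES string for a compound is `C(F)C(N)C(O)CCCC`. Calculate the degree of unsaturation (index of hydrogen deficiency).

Atom tally by fragment:
  FCH2 → C:1 H:2 F:1
  CH(NH2) → C:1 H:3 N:1
  CH(OH) → C:1 H:2 O:1
  CH2 → C:1 H:2
  CH2 → C:1 H:2
  CH2 → C:1 H:2
  CH3 → C:1 H:3
Element totals:
  C: 7
  H: 16
  F: 1
  N: 1
  O: 1
Molecular formula: C7H16FNO.
DoU = (2C + 2 + N − H − X) / 2 = (2·7 + 2 + 1 − 16 − 1) / 2 = 0.

0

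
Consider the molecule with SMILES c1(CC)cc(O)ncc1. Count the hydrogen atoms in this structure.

Atom tally by fragment:
  pyridine ring core → C:5 H:5 N:1
  (− 2 ring H displaced by substituents)
  + C2H5 → C:2 H:5
  + OH → O:1 H:1
Element totals:
  C: 7
  H: 9
  N: 1
  O: 1

9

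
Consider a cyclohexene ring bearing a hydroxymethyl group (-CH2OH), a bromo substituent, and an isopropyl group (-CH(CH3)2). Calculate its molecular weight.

Atom tally by fragment:
  cyclohexene ring core → C:6 H:10
  (− 3 ring H displaced by substituents)
  + CH2OH → C:1 H:3 O:1
  + Br → Br:1
  + CH(CH3)2 → C:3 H:7
Element totals:
  C: 10
  H: 17
  Br: 1
  O: 1
Molecular formula: C10H17BrO.
  M = 10(12.011) + 17(1.008) + 79.904 + 15.999
    = 120.110 + 17.136 + 79.904 + 15.999 = 233.149

233.15 g/mol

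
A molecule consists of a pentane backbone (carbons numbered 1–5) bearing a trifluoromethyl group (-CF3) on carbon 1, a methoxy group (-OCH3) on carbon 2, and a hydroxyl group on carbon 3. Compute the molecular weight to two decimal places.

Atom tally by fragment:
  F3CCH2 → C:2 H:2 F:3
  CH(OCH3) → C:2 H:4 O:1
  CH(OH) → C:1 H:2 O:1
  CH2 → C:1 H:2
  CH3 → C:1 H:3
Element totals:
  C: 7
  H: 13
  F: 3
  O: 2
Molecular formula: C7H13F3O2.
  M = 7(12.011) + 13(1.008) + 3(18.998) + 2(15.999)
    = 84.077 + 13.104 + 56.994 + 31.998 = 186.173

186.17 g/mol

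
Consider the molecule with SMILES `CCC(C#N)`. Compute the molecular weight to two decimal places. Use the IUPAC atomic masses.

Atom tally by fragment:
  CH3 → C:1 H:3
  CH2 → C:1 H:2
  CH2CN → C:2 H:2 N:1
Element totals:
  C: 4
  H: 7
  N: 1
Molecular formula: C4H7N.
  M = 4(12.011) + 7(1.008) + 14.007
    = 48.044 + 7.056 + 14.007 = 69.107

69.11 g/mol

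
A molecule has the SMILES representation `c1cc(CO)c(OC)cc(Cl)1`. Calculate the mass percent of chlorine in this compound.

Atom tally by fragment:
  benzene ring core → C:6 H:6
  (− 3 ring H displaced by substituents)
  + CH2OH → C:1 H:3 O:1
  + OCH3 → C:1 H:3 O:1
  + Cl → Cl:1
Element totals:
  C: 8
  H: 9
  Cl: 1
  O: 2
Molecular formula: C8H9ClO2.
Molar mass = 172.608 g/mol.
Mass from Cl: 1 × 35.45 = 35.450 g/mol.
%Cl = 35.450 / 172.608 × 100 = 20.54%.

20.54%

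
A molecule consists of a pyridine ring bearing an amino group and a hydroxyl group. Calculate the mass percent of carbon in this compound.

54.54%

Atom tally by fragment:
  pyridine ring core → C:5 H:5 N:1
  (− 2 ring H displaced by substituents)
  + NH2 → N:1 H:2
  + OH → O:1 H:1
Element totals:
  C: 5
  H: 6
  N: 2
  O: 1
Molecular formula: C5H6N2O.
Molar mass = 110.116 g/mol.
Mass from C: 5 × 12.011 = 60.055 g/mol.
%C = 60.055 / 110.116 × 100 = 54.54%.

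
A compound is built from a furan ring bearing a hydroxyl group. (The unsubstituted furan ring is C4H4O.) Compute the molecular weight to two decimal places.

Atom tally by fragment:
  furan ring core → C:4 H:4 O:1
  (− 1 ring H displaced by substituents)
  + OH → O:1 H:1
Element totals:
  C: 4
  H: 4
  O: 2
Molecular formula: C4H4O2.
  M = 4(12.011) + 4(1.008) + 2(15.999)
    = 48.044 + 4.032 + 31.998 = 84.074

84.07 g/mol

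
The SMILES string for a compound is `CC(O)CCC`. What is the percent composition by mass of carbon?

Atom tally by fragment:
  CH3 → C:1 H:3
  CH(OH) → C:1 H:2 O:1
  CH2 → C:1 H:2
  CH2 → C:1 H:2
  CH3 → C:1 H:3
Element totals:
  C: 5
  H: 12
  O: 1
Molecular formula: C5H12O.
Molar mass = 88.150 g/mol.
Mass from C: 5 × 12.011 = 60.055 g/mol.
%C = 60.055 / 88.150 × 100 = 68.13%.

68.13%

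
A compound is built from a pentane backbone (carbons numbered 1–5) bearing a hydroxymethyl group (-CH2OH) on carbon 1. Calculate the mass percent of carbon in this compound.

70.53%

Atom tally by fragment:
  HOCH2CH2 → C:2 H:5 O:1
  CH2 → C:1 H:2
  CH2 → C:1 H:2
  CH2 → C:1 H:2
  CH3 → C:1 H:3
Element totals:
  C: 6
  H: 14
  O: 1
Molecular formula: C6H14O.
Molar mass = 102.177 g/mol.
Mass from C: 6 × 12.011 = 72.066 g/mol.
%C = 72.066 / 102.177 × 100 = 70.53%.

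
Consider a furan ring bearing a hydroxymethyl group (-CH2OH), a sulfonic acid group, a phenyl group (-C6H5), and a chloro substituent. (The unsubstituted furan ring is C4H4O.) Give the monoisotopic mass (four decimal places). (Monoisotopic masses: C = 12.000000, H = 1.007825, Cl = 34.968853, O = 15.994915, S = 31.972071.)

Atom tally by fragment:
  furan ring core → C:4 H:4 O:1
  (− 4 ring H displaced by substituents)
  + CH2OH → C:1 H:3 O:1
  + SO3H → S:1 O:3 H:1
  + C6H5 → C:6 H:5
  + Cl → Cl:1
Element totals:
  C: 11
  H: 9
  Cl: 1
  O: 5
  S: 1
Molecular formula: C11H9ClO5S.
  M = 11(12.0) + 9(1.007825) + 34.968853 + 5(15.994915) + 31.972071
    = 132.000000 + 9.070425 + 34.968853 + 79.974575 + 31.972071 = 287.985924

287.9859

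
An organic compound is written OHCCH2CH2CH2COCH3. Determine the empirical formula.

C3H5O

Atom tally by fragment:
  OHCCH2 → C:2 H:3 O:1
  CH2 → C:1 H:2
  CH2COCH3 → C:3 H:5 O:1
Element totals:
  C: 6
  H: 10
  O: 2
Molecular formula: C6H10O2.
gcd of subscripts = 2; dividing each by 2:
  C: 6/2 = 3
  H: 10/2 = 5
  O: 2/2 = 1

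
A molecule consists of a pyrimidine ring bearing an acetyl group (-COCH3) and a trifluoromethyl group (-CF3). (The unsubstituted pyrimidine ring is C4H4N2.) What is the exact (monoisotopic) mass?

Atom tally by fragment:
  pyrimidine ring core → C:4 H:4 N:2
  (− 2 ring H displaced by substituents)
  + COCH3 → C:2 H:3 O:1
  + CF3 → C:1 F:3
Element totals:
  C: 7
  H: 5
  F: 3
  N: 2
  O: 1
Molecular formula: C7H5F3N2O.
  M = 7(12.0) + 5(1.007825) + 3(18.998403) + 2(14.003074) + 15.994915
    = 84.000000 + 5.039125 + 56.995209 + 28.006148 + 15.994915 = 190.035397

190.0354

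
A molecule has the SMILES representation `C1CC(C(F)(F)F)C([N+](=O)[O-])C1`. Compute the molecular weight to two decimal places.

Atom tally by fragment:
  cyclopentane ring core → C:5 H:10
  (− 2 ring H displaced by substituents)
  + CF3 → C:1 F:3
  + NO2 → N:1 O:2
Element totals:
  C: 6
  H: 8
  F: 3
  N: 1
  O: 2
Molecular formula: C6H8F3NO2.
  M = 6(12.011) + 8(1.008) + 3(18.998) + 14.007 + 2(15.999)
    = 72.066 + 8.064 + 56.994 + 14.007 + 31.998 = 183.129

183.13 g/mol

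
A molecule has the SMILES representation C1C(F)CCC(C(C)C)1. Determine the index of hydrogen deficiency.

1

Atom tally by fragment:
  cyclopentane ring core → C:5 H:10
  (− 2 ring H displaced by substituents)
  + F → F:1
  + CH(CH3)2 → C:3 H:7
Element totals:
  C: 8
  H: 15
  F: 1
Molecular formula: C8H15F.
DoU = (2C + 2 + N − H − X) / 2 = (2·8 + 2 + 0 − 15 − 1) / 2 = 1.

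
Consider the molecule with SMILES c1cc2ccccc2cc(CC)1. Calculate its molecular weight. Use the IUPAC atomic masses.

Atom tally by fragment:
  naphthalene ring system core → C:10 H:8
  (− 1 ring H displaced by substituents)
  + C2H5 → C:2 H:5
Element totals:
  C: 12
  H: 12
Molecular formula: C12H12.
  M = 12(12.011) + 12(1.008)
    = 144.132 + 12.096 = 156.228

156.23 g/mol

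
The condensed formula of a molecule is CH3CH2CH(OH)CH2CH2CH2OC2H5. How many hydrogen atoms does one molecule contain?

Atom tally by fragment:
  CH3 → C:1 H:3
  CH2 → C:1 H:2
  CH(OH) → C:1 H:2 O:1
  CH2 → C:1 H:2
  CH2 → C:1 H:2
  CH2OC2H5 → C:3 H:7 O:1
Element totals:
  C: 8
  H: 18
  O: 2

18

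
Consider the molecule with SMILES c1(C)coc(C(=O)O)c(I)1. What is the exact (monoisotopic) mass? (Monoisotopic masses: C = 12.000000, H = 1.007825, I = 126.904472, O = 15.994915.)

251.9283

Atom tally by fragment:
  furan ring core → C:4 H:4 O:1
  (− 3 ring H displaced by substituents)
  + CH3 → C:1 H:3
  + COOH → C:1 H:1 O:2
  + I → I:1
Element totals:
  C: 6
  H: 5
  I: 1
  O: 3
Molecular formula: C6H5IO3.
  M = 6(12.0) + 5(1.007825) + 126.904472 + 3(15.994915)
    = 72.000000 + 5.039125 + 126.904472 + 47.984745 = 251.928342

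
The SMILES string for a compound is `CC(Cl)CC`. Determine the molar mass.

92.57 g/mol

Atom tally by fragment:
  CH3 → C:1 H:3
  CH(Cl) → C:1 H:1 Cl:1
  CH2 → C:1 H:2
  CH3 → C:1 H:3
Element totals:
  C: 4
  H: 9
  Cl: 1
Molecular formula: C4H9Cl.
  M = 4(12.011) + 9(1.008) + 35.45
    = 48.044 + 9.072 + 35.450 = 92.566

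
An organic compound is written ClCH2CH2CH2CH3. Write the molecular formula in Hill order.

Element totals:
  C: 4
  H: 9
  Cl: 1

C4H9Cl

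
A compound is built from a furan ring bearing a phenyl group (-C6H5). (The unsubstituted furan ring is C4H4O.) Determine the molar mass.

144.17 g/mol

Atom tally by fragment:
  furan ring core → C:4 H:4 O:1
  (− 1 ring H displaced by substituents)
  + C6H5 → C:6 H:5
Element totals:
  C: 10
  H: 8
  O: 1
Molecular formula: C10H8O.
  M = 10(12.011) + 8(1.008) + 15.999
    = 120.110 + 8.064 + 15.999 = 144.173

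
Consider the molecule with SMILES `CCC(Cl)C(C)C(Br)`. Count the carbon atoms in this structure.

6

Atom tally by fragment:
  CH3 → C:1 H:3
  CH2 → C:1 H:2
  CH(Cl) → C:1 H:1 Cl:1
  CH(CH3) → C:2 H:4
  CH2Br → C:1 H:2 Br:1
Element totals:
  C: 6
  H: 12
  Br: 1
  Cl: 1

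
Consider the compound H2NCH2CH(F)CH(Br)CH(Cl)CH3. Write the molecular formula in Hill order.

Atom tally by fragment:
  H2NCH2 → C:1 H:4 N:1
  CH(F) → C:1 H:1 F:1
  CH(Br) → C:1 H:1 Br:1
  CH(Cl) → C:1 H:1 Cl:1
  CH3 → C:1 H:3
Element totals:
  C: 5
  H: 10
  Br: 1
  Cl: 1
  F: 1
  N: 1

C5H10BrClFN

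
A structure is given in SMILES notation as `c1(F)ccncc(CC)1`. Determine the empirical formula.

C7H8FN

Atom tally by fragment:
  pyridine ring core → C:5 H:5 N:1
  (− 2 ring H displaced by substituents)
  + F → F:1
  + C2H5 → C:2 H:5
Element totals:
  C: 7
  H: 8
  F: 1
  N: 1
Molecular formula: C7H8FN.
gcd of subscripts (7, 1, 8, 1) = 1, so the empirical formula equals the molecular formula.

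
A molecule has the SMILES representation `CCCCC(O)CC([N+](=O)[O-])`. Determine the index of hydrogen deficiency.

Atom tally by fragment:
  CH3 → C:1 H:3
  CH2 → C:1 H:2
  CH2 → C:1 H:2
  CH2 → C:1 H:2
  CH(OH) → C:1 H:2 O:1
  CH2 → C:1 H:2
  CH2NO2 → C:1 H:2 N:1 O:2
Element totals:
  C: 7
  H: 15
  N: 1
  O: 3
Molecular formula: C7H15NO3.
DoU = (2C + 2 + N − H − X) / 2 = (2·7 + 2 + 1 − 15 − 0) / 2 = 1.

1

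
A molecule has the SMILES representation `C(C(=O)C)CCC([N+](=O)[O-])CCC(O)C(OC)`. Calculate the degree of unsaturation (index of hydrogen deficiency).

Atom tally by fragment:
  CH3COCH2 → C:3 H:5 O:1
  CH2 → C:1 H:2
  CH2 → C:1 H:2
  CH(NO2) → C:1 H:1 N:1 O:2
  CH2 → C:1 H:2
  CH2 → C:1 H:2
  CH(OH) → C:1 H:2 O:1
  CH2OCH3 → C:2 H:5 O:1
Element totals:
  C: 11
  H: 21
  N: 1
  O: 5
Molecular formula: C11H21NO5.
DoU = (2C + 2 + N − H − X) / 2 = (2·11 + 2 + 1 − 21 − 0) / 2 = 2.

2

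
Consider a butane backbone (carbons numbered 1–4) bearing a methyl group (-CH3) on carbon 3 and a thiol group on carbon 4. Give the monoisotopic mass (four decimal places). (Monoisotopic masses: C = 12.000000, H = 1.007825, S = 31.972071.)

Atom tally by fragment:
  CH3 → C:1 H:3
  CH2 → C:1 H:2
  CH(CH3) → C:2 H:4
  CH2SH → C:1 H:3 S:1
Element totals:
  C: 5
  H: 12
  S: 1
Molecular formula: C5H12S.
  M = 5(12.0) + 12(1.007825) + 31.972071
    = 60.000000 + 12.093900 + 31.972071 = 104.065971

104.0660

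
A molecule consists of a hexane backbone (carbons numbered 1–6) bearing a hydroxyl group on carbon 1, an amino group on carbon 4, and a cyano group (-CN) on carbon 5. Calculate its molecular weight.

142.20 g/mol

Atom tally by fragment:
  HOCH2 → C:1 H:3 O:1
  CH2 → C:1 H:2
  CH2 → C:1 H:2
  CH(NH2) → C:1 H:3 N:1
  CH(CN) → C:2 H:1 N:1
  CH3 → C:1 H:3
Element totals:
  C: 7
  H: 14
  N: 2
  O: 1
Molecular formula: C7H14N2O.
  M = 7(12.011) + 14(1.008) + 2(14.007) + 15.999
    = 84.077 + 14.112 + 28.014 + 15.999 = 142.202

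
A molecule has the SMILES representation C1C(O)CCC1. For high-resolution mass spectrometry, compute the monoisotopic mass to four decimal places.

Atom tally by fragment:
  cyclopentane ring core → C:5 H:10
  (− 1 ring H displaced by substituents)
  + OH → O:1 H:1
Element totals:
  C: 5
  H: 10
  O: 1
Molecular formula: C5H10O.
  M = 5(12.0) + 10(1.007825) + 15.994915
    = 60.000000 + 10.078250 + 15.994915 = 86.073165

86.0732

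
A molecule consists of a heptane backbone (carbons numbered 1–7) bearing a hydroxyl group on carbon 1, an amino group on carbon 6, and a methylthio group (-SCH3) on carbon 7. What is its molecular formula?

Atom tally by fragment:
  HOCH2 → C:1 H:3 O:1
  CH2 → C:1 H:2
  CH2 → C:1 H:2
  CH2 → C:1 H:2
  CH2 → C:1 H:2
  CH(NH2) → C:1 H:3 N:1
  CH2SCH3 → C:2 H:5 S:1
Element totals:
  C: 8
  H: 19
  N: 1
  O: 1
  S: 1

C8H19NOS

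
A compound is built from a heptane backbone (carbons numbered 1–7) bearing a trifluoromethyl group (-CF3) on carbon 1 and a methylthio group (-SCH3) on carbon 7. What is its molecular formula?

C9H17F3S

Atom tally by fragment:
  F3CCH2 → C:2 H:2 F:3
  CH2 → C:1 H:2
  CH2 → C:1 H:2
  CH2 → C:1 H:2
  CH2 → C:1 H:2
  CH2 → C:1 H:2
  CH2SCH3 → C:2 H:5 S:1
Element totals:
  C: 9
  H: 17
  F: 3
  S: 1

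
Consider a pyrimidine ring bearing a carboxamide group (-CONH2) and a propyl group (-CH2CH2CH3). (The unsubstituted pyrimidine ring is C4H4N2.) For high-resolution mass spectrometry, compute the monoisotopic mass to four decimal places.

165.0902

Atom tally by fragment:
  pyrimidine ring core → C:4 H:4 N:2
  (− 2 ring H displaced by substituents)
  + CONH2 → C:1 H:2 O:1 N:1
  + CH2CH2CH3 → C:3 H:7
Element totals:
  C: 8
  H: 11
  N: 3
  O: 1
Molecular formula: C8H11N3O.
  M = 8(12.0) + 11(1.007825) + 3(14.003074) + 15.994915
    = 96.000000 + 11.086075 + 42.009222 + 15.994915 = 165.090212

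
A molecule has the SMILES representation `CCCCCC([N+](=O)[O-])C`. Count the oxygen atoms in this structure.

Atom tally by fragment:
  CH3 → C:1 H:3
  CH2 → C:1 H:2
  CH2 → C:1 H:2
  CH2 → C:1 H:2
  CH2 → C:1 H:2
  CH(NO2) → C:1 H:1 N:1 O:2
  CH3 → C:1 H:3
Element totals:
  C: 7
  H: 15
  N: 1
  O: 2

2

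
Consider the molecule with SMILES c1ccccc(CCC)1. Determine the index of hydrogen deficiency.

Atom tally by fragment:
  benzene ring core → C:6 H:6
  (− 1 ring H displaced by substituents)
  + CH2CH2CH3 → C:3 H:7
Element totals:
  C: 9
  H: 12
Molecular formula: C9H12.
DoU = (2C + 2 + N − H − X) / 2 = (2·9 + 2 + 0 − 12 − 0) / 2 = 4.

4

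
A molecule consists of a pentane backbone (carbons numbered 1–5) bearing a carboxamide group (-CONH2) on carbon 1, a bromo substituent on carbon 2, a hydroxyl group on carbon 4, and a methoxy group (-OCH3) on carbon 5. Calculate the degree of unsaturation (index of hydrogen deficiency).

Atom tally by fragment:
  H2NOCCH2 → C:2 H:4 O:1 N:1
  CH(Br) → C:1 H:1 Br:1
  CH2 → C:1 H:2
  CH(OH) → C:1 H:2 O:1
  CH2OCH3 → C:2 H:5 O:1
Element totals:
  C: 7
  H: 14
  Br: 1
  N: 1
  O: 3
Molecular formula: C7H14BrNO3.
DoU = (2C + 2 + N − H − X) / 2 = (2·7 + 2 + 1 − 14 − 1) / 2 = 1.

1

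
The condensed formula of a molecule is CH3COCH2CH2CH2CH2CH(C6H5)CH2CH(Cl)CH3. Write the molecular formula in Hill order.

Atom tally by fragment:
  CH3COCH2 → C:3 H:5 O:1
  CH2 → C:1 H:2
  CH2 → C:1 H:2
  CH2 → C:1 H:2
  CH(C6H5) → C:7 H:6
  CH2 → C:1 H:2
  CH(Cl) → C:1 H:1 Cl:1
  CH3 → C:1 H:3
Element totals:
  C: 16
  H: 23
  Cl: 1
  O: 1

C16H23ClO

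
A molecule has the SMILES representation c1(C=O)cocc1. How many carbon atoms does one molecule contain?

Atom tally by fragment:
  furan ring core → C:4 H:4 O:1
  (− 1 ring H displaced by substituents)
  + CHO → C:1 H:1 O:1
Element totals:
  C: 5
  H: 4
  O: 2

5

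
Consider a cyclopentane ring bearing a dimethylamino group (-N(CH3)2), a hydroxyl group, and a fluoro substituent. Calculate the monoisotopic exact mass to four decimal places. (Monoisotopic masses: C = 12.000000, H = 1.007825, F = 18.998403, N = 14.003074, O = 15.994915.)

147.1059

Atom tally by fragment:
  cyclopentane ring core → C:5 H:10
  (− 3 ring H displaced by substituents)
  + N(CH3)2 → N:1 C:2 H:6
  + OH → O:1 H:1
  + F → F:1
Element totals:
  C: 7
  H: 14
  F: 1
  N: 1
  O: 1
Molecular formula: C7H14FNO.
  M = 7(12.0) + 14(1.007825) + 18.998403 + 14.003074 + 15.994915
    = 84.000000 + 14.109550 + 18.998403 + 14.003074 + 15.994915 = 147.105942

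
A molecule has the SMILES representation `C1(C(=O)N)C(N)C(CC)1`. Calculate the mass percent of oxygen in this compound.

Atom tally by fragment:
  cyclopropane ring core → C:3 H:6
  (− 3 ring H displaced by substituents)
  + CONH2 → C:1 H:2 O:1 N:1
  + NH2 → N:1 H:2
  + C2H5 → C:2 H:5
Element totals:
  C: 6
  H: 12
  N: 2
  O: 1
Molecular formula: C6H12N2O.
Molar mass = 128.175 g/mol.
Mass from O: 1 × 15.999 = 15.999 g/mol.
%O = 15.999 / 128.175 × 100 = 12.48%.

12.48%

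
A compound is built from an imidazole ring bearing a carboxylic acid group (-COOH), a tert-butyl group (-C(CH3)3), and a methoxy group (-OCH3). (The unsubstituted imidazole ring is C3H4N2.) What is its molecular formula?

C9H14N2O3

Atom tally by fragment:
  imidazole ring core → C:3 H:4 N:2
  (− 3 ring H displaced by substituents)
  + COOH → C:1 H:1 O:2
  + C(CH3)3 → C:4 H:9
  + OCH3 → C:1 H:3 O:1
Element totals:
  C: 9
  H: 14
  N: 2
  O: 3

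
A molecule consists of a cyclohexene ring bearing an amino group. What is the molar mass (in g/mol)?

97.16 g/mol

Atom tally by fragment:
  cyclohexene ring core → C:6 H:10
  (− 1 ring H displaced by substituents)
  + NH2 → N:1 H:2
Element totals:
  C: 6
  H: 11
  N: 1
Molecular formula: C6H11N.
  M = 6(12.011) + 11(1.008) + 14.007
    = 72.066 + 11.088 + 14.007 = 97.161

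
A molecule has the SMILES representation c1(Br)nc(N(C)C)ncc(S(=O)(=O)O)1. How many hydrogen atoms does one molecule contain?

Atom tally by fragment:
  pyrimidine ring core → C:4 H:4 N:2
  (− 3 ring H displaced by substituents)
  + Br → Br:1
  + N(CH3)2 → N:1 C:2 H:6
  + SO3H → S:1 O:3 H:1
Element totals:
  C: 6
  H: 8
  Br: 1
  N: 3
  O: 3
  S: 1

8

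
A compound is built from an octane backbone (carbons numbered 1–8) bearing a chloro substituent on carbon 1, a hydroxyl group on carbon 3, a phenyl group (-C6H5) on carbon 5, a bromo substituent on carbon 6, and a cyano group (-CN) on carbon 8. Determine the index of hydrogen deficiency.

6

Atom tally by fragment:
  ClCH2 → C:1 H:2 Cl:1
  CH2 → C:1 H:2
  CH(OH) → C:1 H:2 O:1
  CH2 → C:1 H:2
  CH(C6H5) → C:7 H:6
  CH(Br) → C:1 H:1 Br:1
  CH2 → C:1 H:2
  CH2CN → C:2 H:2 N:1
Element totals:
  C: 15
  H: 19
  Br: 1
  Cl: 1
  N: 1
  O: 1
Molecular formula: C15H19BrClNO.
DoU = (2C + 2 + N − H − X) / 2 = (2·15 + 2 + 1 − 19 − 2) / 2 = 6.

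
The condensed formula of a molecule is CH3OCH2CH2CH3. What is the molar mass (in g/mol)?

74.12 g/mol

Element totals:
  C: 4
  H: 10
  O: 1
Molecular formula: C4H10O.
  M = 4(12.011) + 10(1.008) + 15.999
    = 48.044 + 10.080 + 15.999 = 74.123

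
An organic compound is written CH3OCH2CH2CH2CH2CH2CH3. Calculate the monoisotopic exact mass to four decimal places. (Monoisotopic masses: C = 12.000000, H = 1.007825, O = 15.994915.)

116.1201

Atom tally by fragment:
  CH3OCH2 → C:2 H:5 O:1
  CH2 → C:1 H:2
  CH2 → C:1 H:2
  CH2 → C:1 H:2
  CH2 → C:1 H:2
  CH3 → C:1 H:3
Element totals:
  C: 7
  H: 16
  O: 1
Molecular formula: C7H16O.
  M = 7(12.0) + 16(1.007825) + 15.994915
    = 84.000000 + 16.125200 + 15.994915 = 116.120115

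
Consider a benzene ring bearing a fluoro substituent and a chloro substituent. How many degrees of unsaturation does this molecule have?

Atom tally by fragment:
  benzene ring core → C:6 H:6
  (− 2 ring H displaced by substituents)
  + F → F:1
  + Cl → Cl:1
Element totals:
  C: 6
  H: 4
  Cl: 1
  F: 1
Molecular formula: C6H4ClF.
DoU = (2C + 2 + N − H − X) / 2 = (2·6 + 2 + 0 − 4 − 2) / 2 = 4.

4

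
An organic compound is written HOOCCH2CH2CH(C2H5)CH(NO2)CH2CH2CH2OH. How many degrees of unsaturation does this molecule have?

Element totals:
  C: 10
  H: 19
  N: 1
  O: 5
Molecular formula: C10H19NO5.
DoU = (2C + 2 + N − H − X) / 2 = (2·10 + 2 + 1 − 19 − 0) / 2 = 2.

2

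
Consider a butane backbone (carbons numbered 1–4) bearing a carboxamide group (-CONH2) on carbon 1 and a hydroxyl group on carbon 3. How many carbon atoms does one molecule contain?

Atom tally by fragment:
  H2NOCCH2 → C:2 H:4 O:1 N:1
  CH2 → C:1 H:2
  CH(OH) → C:1 H:2 O:1
  CH3 → C:1 H:3
Element totals:
  C: 5
  H: 11
  N: 1
  O: 2

5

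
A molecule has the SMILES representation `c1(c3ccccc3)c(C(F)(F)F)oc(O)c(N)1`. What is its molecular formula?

Atom tally by fragment:
  furan ring core → C:4 H:4 O:1
  (− 4 ring H displaced by substituents)
  + C6H5 → C:6 H:5
  + CF3 → C:1 F:3
  + OH → O:1 H:1
  + NH2 → N:1 H:2
Element totals:
  C: 11
  H: 8
  F: 3
  N: 1
  O: 2

C11H8F3NO2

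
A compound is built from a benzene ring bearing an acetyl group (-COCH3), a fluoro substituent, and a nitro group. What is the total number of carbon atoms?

8

Atom tally by fragment:
  benzene ring core → C:6 H:6
  (− 3 ring H displaced by substituents)
  + COCH3 → C:2 H:3 O:1
  + F → F:1
  + NO2 → N:1 O:2
Element totals:
  C: 8
  H: 6
  F: 1
  N: 1
  O: 3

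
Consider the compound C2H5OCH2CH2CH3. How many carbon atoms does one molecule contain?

5

Atom tally by fragment:
  C2H5OCH2 → C:3 H:7 O:1
  CH2 → C:1 H:2
  CH3 → C:1 H:3
Element totals:
  C: 5
  H: 12
  O: 1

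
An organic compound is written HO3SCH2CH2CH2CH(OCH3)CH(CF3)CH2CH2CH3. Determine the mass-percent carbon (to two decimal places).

41.09%

Element totals:
  C: 10
  H: 19
  F: 3
  O: 4
  S: 1
Molecular formula: C10H19F3O4S.
Molar mass = 292.312 g/mol.
Mass from C: 10 × 12.011 = 120.110 g/mol.
%C = 120.110 / 292.312 × 100 = 41.09%.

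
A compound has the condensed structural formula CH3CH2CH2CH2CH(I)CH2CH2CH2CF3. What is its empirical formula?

Atom tally by fragment:
  CH3 → C:1 H:3
  CH2 → C:1 H:2
  CH2 → C:1 H:2
  CH2 → C:1 H:2
  CH(I) → C:1 H:1 I:1
  CH2 → C:1 H:2
  CH2 → C:1 H:2
  CH2CF3 → C:2 H:2 F:3
Element totals:
  C: 9
  H: 16
  F: 3
  I: 1
Molecular formula: C9H16F3I.
gcd of subscripts (9, 3, 16, 1) = 1, so the empirical formula equals the molecular formula.

C9H16F3I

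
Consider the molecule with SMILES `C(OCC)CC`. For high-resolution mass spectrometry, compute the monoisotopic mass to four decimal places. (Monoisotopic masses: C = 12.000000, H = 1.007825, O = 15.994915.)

Atom tally by fragment:
  C2H5OCH2 → C:3 H:7 O:1
  CH2 → C:1 H:2
  CH3 → C:1 H:3
Element totals:
  C: 5
  H: 12
  O: 1
Molecular formula: C5H12O.
  M = 5(12.0) + 12(1.007825) + 15.994915
    = 60.000000 + 12.093900 + 15.994915 = 88.088815

88.0888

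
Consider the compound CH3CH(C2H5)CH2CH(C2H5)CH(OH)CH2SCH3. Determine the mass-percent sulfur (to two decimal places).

15.69%

Element totals:
  C: 11
  H: 24
  O: 1
  S: 1
Molecular formula: C11H24OS.
Molar mass = 204.372 g/mol.
Mass from S: 1 × 32.06 = 32.060 g/mol.
%S = 32.060 / 204.372 × 100 = 15.69%.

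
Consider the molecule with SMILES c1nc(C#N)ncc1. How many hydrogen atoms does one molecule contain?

3

Atom tally by fragment:
  pyrimidine ring core → C:4 H:4 N:2
  (− 1 ring H displaced by substituents)
  + CN → C:1 N:1
Element totals:
  C: 5
  H: 3
  N: 3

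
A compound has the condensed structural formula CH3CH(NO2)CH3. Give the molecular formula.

C3H7NO2

Atom tally by fragment:
  CH3 → C:1 H:3
  CH(NO2) → C:1 H:1 N:1 O:2
  CH3 → C:1 H:3
Element totals:
  C: 3
  H: 7
  N: 1
  O: 2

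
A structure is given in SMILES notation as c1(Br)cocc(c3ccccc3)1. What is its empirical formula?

Atom tally by fragment:
  furan ring core → C:4 H:4 O:1
  (− 2 ring H displaced by substituents)
  + Br → Br:1
  + C6H5 → C:6 H:5
Element totals:
  C: 10
  H: 7
  Br: 1
  O: 1
Molecular formula: C10H7BrO.
gcd of subscripts (1, 10, 7, 1) = 1, so the empirical formula equals the molecular formula.

C10H7BrO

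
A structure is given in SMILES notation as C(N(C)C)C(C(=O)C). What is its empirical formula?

Atom tally by fragment:
  (CH3)2NCH2 → C:3 H:8 N:1
  CH2COCH3 → C:3 H:5 O:1
Element totals:
  C: 6
  H: 13
  N: 1
  O: 1
Molecular formula: C6H13NO.
gcd of subscripts (6, 13, 1, 1) = 1, so the empirical formula equals the molecular formula.

C6H13NO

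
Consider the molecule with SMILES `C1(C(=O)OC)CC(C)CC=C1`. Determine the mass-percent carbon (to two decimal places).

Atom tally by fragment:
  cyclohexene ring core → C:6 H:10
  (− 2 ring H displaced by substituents)
  + COOCH3 → C:2 H:3 O:2
  + CH3 → C:1 H:3
Element totals:
  C: 9
  H: 14
  O: 2
Molecular formula: C9H14O2.
Molar mass = 154.209 g/mol.
Mass from C: 9 × 12.011 = 108.099 g/mol.
%C = 108.099 / 154.209 × 100 = 70.10%.

70.10%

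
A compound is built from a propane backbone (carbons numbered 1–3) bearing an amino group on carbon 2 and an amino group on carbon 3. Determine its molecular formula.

C3H10N2

Atom tally by fragment:
  CH3 → C:1 H:3
  CH(NH2) → C:1 H:3 N:1
  CH2NH2 → C:1 H:4 N:1
Element totals:
  C: 3
  H: 10
  N: 2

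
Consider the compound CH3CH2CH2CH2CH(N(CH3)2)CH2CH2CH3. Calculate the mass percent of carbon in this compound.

76.36%

Atom tally by fragment:
  CH3 → C:1 H:3
  CH2 → C:1 H:2
  CH2 → C:1 H:2
  CH2 → C:1 H:2
  CH(N(CH3)2) → C:3 H:7 N:1
  CH2 → C:1 H:2
  CH2 → C:1 H:2
  CH3 → C:1 H:3
Element totals:
  C: 10
  H: 23
  N: 1
Molecular formula: C10H23N.
Molar mass = 157.301 g/mol.
Mass from C: 10 × 12.011 = 120.110 g/mol.
%C = 120.110 / 157.301 × 100 = 76.36%.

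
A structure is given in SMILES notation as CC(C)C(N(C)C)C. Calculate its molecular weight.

Atom tally by fragment:
  CH3 → C:1 H:3
  CH(CH3) → C:2 H:4
  CH(N(CH3)2) → C:3 H:7 N:1
  CH3 → C:1 H:3
Element totals:
  C: 7
  H: 17
  N: 1
Molecular formula: C7H17N.
  M = 7(12.011) + 17(1.008) + 14.007
    = 84.077 + 17.136 + 14.007 = 115.220

115.22 g/mol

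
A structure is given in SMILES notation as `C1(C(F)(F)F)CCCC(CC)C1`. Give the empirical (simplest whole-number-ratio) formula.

Atom tally by fragment:
  cyclohexane ring core → C:6 H:12
  (− 2 ring H displaced by substituents)
  + CF3 → C:1 F:3
  + C2H5 → C:2 H:5
Element totals:
  C: 9
  H: 15
  F: 3
Molecular formula: C9H15F3.
gcd of subscripts = 3; dividing each by 3:
  C: 9/3 = 3
  F: 3/3 = 1
  H: 15/3 = 5

C3H5F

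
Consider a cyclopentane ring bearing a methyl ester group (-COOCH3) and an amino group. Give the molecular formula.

C7H13NO2

Atom tally by fragment:
  cyclopentane ring core → C:5 H:10
  (− 2 ring H displaced by substituents)
  + COOCH3 → C:2 H:3 O:2
  + NH2 → N:1 H:2
Element totals:
  C: 7
  H: 13
  N: 1
  O: 2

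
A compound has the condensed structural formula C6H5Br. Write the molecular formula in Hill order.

Atom tally by fragment:
  benzene ring core → C:6 H:6
  (− 1 ring H displaced by substituents)
  + Br → Br:1
Element totals:
  C: 6
  H: 5
  Br: 1

C6H5Br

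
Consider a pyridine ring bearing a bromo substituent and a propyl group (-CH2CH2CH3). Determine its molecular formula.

C8H10BrN

Atom tally by fragment:
  pyridine ring core → C:5 H:5 N:1
  (− 2 ring H displaced by substituents)
  + Br → Br:1
  + CH2CH2CH3 → C:3 H:7
Element totals:
  C: 8
  H: 10
  Br: 1
  N: 1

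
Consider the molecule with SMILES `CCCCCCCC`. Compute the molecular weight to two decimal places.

114.23 g/mol

Atom tally by fragment:
  CH3 → C:1 H:3
  CH2 → C:1 H:2
  CH2 → C:1 H:2
  CH2 → C:1 H:2
  CH2 → C:1 H:2
  CH2 → C:1 H:2
  CH2 → C:1 H:2
  CH3 → C:1 H:3
Element totals:
  C: 8
  H: 18
Molecular formula: C8H18.
  M = 8(12.011) + 18(1.008)
    = 96.088 + 18.144 = 114.232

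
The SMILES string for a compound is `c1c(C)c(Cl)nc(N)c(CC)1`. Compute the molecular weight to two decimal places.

Atom tally by fragment:
  pyridine ring core → C:5 H:5 N:1
  (− 4 ring H displaced by substituents)
  + CH3 → C:1 H:3
  + Cl → Cl:1
  + NH2 → N:1 H:2
  + C2H5 → C:2 H:5
Element totals:
  C: 8
  H: 11
  Cl: 1
  N: 2
Molecular formula: C8H11ClN2.
  M = 8(12.011) + 11(1.008) + 35.45 + 2(14.007)
    = 96.088 + 11.088 + 35.450 + 28.014 = 170.640

170.64 g/mol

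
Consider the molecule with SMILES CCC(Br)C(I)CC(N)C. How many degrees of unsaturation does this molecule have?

0

Atom tally by fragment:
  CH3 → C:1 H:3
  CH2 → C:1 H:2
  CH(Br) → C:1 H:1 Br:1
  CH(I) → C:1 H:1 I:1
  CH2 → C:1 H:2
  CH(NH2) → C:1 H:3 N:1
  CH3 → C:1 H:3
Element totals:
  C: 7
  H: 15
  Br: 1
  I: 1
  N: 1
Molecular formula: C7H15BrIN.
DoU = (2C + 2 + N − H − X) / 2 = (2·7 + 2 + 1 − 15 − 2) / 2 = 0.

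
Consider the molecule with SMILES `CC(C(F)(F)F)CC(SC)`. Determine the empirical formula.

C6H11F3S

Atom tally by fragment:
  CH3 → C:1 H:3
  CH(CF3) → C:2 H:1 F:3
  CH2 → C:1 H:2
  CH2SCH3 → C:2 H:5 S:1
Element totals:
  C: 6
  H: 11
  F: 3
  S: 1
Molecular formula: C6H11F3S.
gcd of subscripts (6, 3, 11, 1) = 1, so the empirical formula equals the molecular formula.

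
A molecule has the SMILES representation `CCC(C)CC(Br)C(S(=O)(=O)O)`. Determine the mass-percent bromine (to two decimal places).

Atom tally by fragment:
  CH3 → C:1 H:3
  CH2 → C:1 H:2
  CH(CH3) → C:2 H:4
  CH2 → C:1 H:2
  CH(Br) → C:1 H:1 Br:1
  CH2SO3H → C:1 H:3 S:1 O:3
Element totals:
  C: 7
  H: 15
  Br: 1
  O: 3
  S: 1
Molecular formula: C7H15BrO3S.
Molar mass = 259.158 g/mol.
Mass from Br: 1 × 79.904 = 79.904 g/mol.
%Br = 79.904 / 259.158 × 100 = 30.83%.

30.83%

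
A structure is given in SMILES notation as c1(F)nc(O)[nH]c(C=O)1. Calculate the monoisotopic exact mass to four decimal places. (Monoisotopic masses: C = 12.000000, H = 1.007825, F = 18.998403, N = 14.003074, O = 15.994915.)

130.0179

Atom tally by fragment:
  imidazole ring core → C:3 H:4 N:2
  (− 3 ring H displaced by substituents)
  + F → F:1
  + OH → O:1 H:1
  + CHO → C:1 H:1 O:1
Element totals:
  C: 4
  H: 3
  F: 1
  N: 2
  O: 2
Molecular formula: C4H3FN2O2.
  M = 4(12.0) + 3(1.007825) + 18.998403 + 2(14.003074) + 2(15.994915)
    = 48.000000 + 3.023475 + 18.998403 + 28.006148 + 31.989830 = 130.017856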